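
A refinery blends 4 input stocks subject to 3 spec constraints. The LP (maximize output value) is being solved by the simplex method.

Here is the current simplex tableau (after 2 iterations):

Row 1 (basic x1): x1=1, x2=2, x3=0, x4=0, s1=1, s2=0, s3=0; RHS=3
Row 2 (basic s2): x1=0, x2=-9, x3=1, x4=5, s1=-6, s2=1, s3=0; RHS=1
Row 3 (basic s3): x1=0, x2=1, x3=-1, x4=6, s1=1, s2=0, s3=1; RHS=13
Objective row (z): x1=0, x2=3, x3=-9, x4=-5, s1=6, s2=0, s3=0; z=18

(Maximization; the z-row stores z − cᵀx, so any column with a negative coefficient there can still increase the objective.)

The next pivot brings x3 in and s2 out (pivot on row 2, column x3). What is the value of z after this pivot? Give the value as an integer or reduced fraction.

Minimum ratio for x3: 1/1 = 1.
z changes by −(z-row coeff of x3)·ratio = −(-9)·1 = 9.
New z = 18 + 9 = 27.

27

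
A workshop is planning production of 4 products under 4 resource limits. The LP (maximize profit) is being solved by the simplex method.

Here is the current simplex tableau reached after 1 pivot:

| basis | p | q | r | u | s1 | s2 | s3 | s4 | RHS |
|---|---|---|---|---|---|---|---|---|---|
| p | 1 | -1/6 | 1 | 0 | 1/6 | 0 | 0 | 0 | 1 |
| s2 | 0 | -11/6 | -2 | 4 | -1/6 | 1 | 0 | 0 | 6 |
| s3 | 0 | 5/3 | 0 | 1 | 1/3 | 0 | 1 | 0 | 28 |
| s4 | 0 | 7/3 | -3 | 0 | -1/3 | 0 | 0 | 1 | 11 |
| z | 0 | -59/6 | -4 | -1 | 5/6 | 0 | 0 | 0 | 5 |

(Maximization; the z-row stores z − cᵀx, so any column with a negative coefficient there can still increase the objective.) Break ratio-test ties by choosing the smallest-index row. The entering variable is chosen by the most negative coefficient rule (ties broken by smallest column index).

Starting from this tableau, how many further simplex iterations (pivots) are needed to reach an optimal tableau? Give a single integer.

3

pivot: q in, s4 out → z = 719/14
pivot: r in, p out → z = 981/11
pivot: u in, s2 out → z = 2097/22
No improving column remains; optimal.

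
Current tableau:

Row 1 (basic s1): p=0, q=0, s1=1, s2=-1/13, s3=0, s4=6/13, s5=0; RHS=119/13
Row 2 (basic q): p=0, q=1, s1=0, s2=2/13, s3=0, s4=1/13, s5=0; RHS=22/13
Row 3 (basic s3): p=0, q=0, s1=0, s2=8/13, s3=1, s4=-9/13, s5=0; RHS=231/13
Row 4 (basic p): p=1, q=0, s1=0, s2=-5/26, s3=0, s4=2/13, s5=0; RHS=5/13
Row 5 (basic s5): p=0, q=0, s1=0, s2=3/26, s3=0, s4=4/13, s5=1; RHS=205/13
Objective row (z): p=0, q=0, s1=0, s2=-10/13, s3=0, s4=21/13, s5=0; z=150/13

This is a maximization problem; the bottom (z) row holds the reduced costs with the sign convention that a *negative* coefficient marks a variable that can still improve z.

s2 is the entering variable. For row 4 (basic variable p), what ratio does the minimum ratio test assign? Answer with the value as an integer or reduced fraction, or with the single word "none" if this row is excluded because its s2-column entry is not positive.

The s2 entry in row 4 is -5/26 ≤ 0, so this row gives no ratio.

none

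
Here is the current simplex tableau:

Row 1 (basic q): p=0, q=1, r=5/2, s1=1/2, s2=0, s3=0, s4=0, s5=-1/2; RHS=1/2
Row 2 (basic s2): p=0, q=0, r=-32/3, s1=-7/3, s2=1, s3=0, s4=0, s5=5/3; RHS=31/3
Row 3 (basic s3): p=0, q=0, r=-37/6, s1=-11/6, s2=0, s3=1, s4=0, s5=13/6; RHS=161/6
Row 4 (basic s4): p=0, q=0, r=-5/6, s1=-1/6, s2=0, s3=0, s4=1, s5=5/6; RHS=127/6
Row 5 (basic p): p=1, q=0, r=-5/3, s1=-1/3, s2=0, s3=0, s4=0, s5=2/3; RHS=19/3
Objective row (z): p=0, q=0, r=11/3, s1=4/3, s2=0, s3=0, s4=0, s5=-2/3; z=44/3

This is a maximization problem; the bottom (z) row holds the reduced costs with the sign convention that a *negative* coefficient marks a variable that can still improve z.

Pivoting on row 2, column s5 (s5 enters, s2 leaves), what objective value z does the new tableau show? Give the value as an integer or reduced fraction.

94/5

Minimum ratio for s5: (31/3)/(5/3) = 31/5.
z changes by −(z-row coeff of s5)·ratio = −(-2/3)·(31/5) = 62/15.
New z = 44/3 + (62/15) = 94/5.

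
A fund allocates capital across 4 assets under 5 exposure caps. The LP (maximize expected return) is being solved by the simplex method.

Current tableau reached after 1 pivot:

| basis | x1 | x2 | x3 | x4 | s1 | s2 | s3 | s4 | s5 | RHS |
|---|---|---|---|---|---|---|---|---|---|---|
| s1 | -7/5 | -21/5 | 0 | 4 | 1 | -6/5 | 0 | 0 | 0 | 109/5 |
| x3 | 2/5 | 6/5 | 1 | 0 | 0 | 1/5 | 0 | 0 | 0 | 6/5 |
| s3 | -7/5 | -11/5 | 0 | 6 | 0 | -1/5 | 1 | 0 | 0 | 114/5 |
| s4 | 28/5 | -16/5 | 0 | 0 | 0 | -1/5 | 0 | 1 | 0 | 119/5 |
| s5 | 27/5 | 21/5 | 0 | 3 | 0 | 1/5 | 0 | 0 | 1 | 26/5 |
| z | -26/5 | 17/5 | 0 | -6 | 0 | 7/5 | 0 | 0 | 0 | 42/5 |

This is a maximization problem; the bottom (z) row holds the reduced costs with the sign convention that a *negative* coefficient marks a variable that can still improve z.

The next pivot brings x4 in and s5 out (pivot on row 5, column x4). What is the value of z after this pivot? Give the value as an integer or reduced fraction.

94/5

Minimum ratio for x4: (26/5)/3 = 26/15.
z changes by −(z-row coeff of x4)·ratio = −(-6)·(26/15) = 52/5.
New z = 42/5 + (52/5) = 94/5.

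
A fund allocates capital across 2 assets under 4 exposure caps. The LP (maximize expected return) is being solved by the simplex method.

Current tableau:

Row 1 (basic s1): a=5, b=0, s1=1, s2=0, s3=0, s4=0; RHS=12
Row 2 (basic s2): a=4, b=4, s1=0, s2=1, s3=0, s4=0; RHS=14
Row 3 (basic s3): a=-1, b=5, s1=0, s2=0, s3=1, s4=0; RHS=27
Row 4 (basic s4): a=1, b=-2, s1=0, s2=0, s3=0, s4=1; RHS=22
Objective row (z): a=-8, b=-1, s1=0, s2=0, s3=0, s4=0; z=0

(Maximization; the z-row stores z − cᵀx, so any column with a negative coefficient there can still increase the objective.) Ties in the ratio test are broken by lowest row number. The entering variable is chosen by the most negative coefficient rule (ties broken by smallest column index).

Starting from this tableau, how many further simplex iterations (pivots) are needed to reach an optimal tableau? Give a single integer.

2

pivot: a in, s1 out → z = 96/5
pivot: b in, s2 out → z = 203/10
No improving column remains; optimal.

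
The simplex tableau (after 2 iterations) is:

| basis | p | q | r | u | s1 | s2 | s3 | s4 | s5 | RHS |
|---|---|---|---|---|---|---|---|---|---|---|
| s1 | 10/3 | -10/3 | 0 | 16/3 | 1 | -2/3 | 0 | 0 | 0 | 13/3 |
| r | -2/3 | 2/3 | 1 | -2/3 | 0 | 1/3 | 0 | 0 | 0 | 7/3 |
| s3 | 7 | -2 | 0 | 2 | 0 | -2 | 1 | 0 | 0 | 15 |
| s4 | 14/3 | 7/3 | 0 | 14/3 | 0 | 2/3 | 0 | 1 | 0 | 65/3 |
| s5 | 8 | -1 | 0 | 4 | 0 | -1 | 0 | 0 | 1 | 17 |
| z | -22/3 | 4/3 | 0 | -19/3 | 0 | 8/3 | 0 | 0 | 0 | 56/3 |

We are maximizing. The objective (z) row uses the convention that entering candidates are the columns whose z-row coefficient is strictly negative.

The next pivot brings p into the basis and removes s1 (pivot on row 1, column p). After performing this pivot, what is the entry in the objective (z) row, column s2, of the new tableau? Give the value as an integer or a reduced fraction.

6/5

Pivot element is row 1, column p: 10/3.
Normalize row 1: new (row 1, s2) = (-2/3)/(10/3) = -1/5.
z-row ← z-row − (-22/3)·(new row 1): 8/3 − (-22/3)·(-1/5) = 6/5.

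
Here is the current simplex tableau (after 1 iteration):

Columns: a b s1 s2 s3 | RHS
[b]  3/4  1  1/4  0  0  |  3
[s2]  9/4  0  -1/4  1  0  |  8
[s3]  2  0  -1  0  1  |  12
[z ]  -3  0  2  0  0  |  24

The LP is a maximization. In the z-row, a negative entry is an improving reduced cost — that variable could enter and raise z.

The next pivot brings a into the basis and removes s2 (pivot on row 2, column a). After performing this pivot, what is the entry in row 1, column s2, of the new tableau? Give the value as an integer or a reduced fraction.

Pivot element is row 2, column a: 9/4.
Normalize row 2: new (row 2, s2) = 1/(9/4) = 4/9.
row 1 ← row 1 − (3/4)·(new row 2): 0 − (3/4)·(4/9) = -1/3.

-1/3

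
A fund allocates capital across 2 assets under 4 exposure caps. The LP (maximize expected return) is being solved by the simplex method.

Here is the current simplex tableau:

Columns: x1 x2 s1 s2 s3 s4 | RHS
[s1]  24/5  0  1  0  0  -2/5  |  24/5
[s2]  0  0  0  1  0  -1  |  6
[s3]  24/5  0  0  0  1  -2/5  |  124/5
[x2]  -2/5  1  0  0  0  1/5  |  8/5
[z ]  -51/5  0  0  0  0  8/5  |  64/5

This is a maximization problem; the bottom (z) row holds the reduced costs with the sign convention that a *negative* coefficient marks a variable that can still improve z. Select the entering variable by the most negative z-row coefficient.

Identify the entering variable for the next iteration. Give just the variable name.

Objective-row coefficients: x1: -51/5, x2: 0, s1: 0, s2: 0, s3: 0, s4: 8/5.
The most negative is -51/5 in column x1, so x1 enters.

x1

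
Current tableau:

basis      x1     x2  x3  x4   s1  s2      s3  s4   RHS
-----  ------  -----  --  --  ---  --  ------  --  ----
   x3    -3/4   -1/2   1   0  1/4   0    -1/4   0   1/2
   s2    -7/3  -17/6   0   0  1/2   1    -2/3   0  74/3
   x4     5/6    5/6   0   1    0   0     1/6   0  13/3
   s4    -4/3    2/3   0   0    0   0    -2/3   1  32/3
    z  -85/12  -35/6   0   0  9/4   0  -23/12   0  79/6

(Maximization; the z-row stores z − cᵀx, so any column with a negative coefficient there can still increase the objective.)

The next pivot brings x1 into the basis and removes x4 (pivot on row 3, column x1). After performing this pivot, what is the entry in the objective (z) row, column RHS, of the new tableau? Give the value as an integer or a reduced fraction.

Pivot element is row 3, column x1: 5/6.
Normalize row 3: new (row 3, RHS) = (13/3)/(5/6) = 26/5.
z-row ← z-row − (-85/12)·(new row 3): 79/6 − (-85/12)·(26/5) = 50.

50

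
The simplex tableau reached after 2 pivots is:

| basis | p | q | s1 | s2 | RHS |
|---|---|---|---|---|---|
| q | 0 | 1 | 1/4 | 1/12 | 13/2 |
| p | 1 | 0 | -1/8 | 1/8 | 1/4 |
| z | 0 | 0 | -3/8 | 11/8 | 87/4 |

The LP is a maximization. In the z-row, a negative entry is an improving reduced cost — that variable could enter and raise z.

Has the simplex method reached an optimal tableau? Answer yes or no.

no

Column s1 has objective-row coefficient -3/8, which is negative; an improving pivot exists, so not yet optimal.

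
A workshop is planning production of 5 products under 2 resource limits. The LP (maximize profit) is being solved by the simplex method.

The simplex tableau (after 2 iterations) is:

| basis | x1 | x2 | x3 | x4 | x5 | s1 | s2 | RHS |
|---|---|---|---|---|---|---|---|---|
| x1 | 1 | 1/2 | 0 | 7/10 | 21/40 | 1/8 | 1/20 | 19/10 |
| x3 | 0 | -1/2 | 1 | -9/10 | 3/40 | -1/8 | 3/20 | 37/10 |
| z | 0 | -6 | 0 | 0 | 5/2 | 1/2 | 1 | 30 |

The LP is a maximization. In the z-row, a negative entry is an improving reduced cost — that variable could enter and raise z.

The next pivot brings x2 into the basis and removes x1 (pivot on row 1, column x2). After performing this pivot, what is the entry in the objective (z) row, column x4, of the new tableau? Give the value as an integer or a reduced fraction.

42/5

Pivot element is row 1, column x2: 1/2.
Normalize row 1: new (row 1, x4) = (7/10)/(1/2) = 7/5.
z-row ← z-row − (-6)·(new row 1): 0 − (-6)·(7/5) = 42/5.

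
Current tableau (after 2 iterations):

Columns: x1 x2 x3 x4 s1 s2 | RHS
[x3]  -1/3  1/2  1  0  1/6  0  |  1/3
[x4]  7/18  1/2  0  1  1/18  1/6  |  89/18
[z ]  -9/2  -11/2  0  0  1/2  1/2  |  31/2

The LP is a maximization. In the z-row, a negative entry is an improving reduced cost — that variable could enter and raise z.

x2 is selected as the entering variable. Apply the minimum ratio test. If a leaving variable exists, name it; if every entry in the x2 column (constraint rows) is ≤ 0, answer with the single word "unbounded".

Ratios: row 1 (x3): (1/3)/(1/2) = 2/3; row 2 (x4): (89/18)/(1/2) = 89/9.
Minimum ratio is in the x3 row, so x3 leaves.

x3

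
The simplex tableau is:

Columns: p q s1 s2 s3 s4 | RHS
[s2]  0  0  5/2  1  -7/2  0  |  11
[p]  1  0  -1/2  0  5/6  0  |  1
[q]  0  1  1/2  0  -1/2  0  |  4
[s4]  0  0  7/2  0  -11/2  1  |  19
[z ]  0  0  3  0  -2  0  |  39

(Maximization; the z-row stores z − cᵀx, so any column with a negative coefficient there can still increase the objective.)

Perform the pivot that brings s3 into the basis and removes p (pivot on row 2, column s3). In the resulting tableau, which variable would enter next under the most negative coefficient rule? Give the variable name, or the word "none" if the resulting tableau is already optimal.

none

Pivot element 5/6. New z-row = old z-row − (-2)·(row 2/(5/6)).
Updated z-row coefficients: p: 12/5, q: 0, s1: 9/5, s2: 0, s3: 0, s4: 0.
No coefficient is strictly negative; the tableau after this pivot is optimal.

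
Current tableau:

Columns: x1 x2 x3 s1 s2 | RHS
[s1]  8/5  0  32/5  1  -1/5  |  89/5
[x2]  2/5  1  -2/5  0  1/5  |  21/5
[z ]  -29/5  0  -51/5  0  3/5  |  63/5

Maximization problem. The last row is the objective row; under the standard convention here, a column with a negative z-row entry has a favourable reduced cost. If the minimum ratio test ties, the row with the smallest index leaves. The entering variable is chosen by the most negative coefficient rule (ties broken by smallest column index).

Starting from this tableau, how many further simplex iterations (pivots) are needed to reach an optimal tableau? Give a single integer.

pivot: x3 in, s1 out → z = 1311/32
pivot: x1 in, x2 out → z = 151/2
No improving column remains; optimal.

2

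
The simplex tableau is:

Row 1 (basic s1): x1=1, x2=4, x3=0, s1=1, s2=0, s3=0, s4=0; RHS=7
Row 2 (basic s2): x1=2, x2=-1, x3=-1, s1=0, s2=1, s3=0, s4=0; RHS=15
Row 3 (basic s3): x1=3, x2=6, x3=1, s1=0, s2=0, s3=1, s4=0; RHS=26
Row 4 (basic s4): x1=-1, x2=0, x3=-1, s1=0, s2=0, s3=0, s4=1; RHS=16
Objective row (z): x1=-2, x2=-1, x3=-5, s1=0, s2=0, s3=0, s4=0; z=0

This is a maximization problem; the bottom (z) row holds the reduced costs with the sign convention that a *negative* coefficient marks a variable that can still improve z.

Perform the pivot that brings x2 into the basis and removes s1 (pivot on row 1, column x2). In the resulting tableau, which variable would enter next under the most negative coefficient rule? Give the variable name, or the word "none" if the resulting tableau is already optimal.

x3

Pivot element 4. New z-row = old z-row − (-1)·(row 1/4).
Updated z-row coefficients: x1: -7/4, x2: 0, x3: -5, s1: 1/4, s2: 0, s3: 0, s4: 0.
The most negative is -5 in column x3, so x3 would enter next.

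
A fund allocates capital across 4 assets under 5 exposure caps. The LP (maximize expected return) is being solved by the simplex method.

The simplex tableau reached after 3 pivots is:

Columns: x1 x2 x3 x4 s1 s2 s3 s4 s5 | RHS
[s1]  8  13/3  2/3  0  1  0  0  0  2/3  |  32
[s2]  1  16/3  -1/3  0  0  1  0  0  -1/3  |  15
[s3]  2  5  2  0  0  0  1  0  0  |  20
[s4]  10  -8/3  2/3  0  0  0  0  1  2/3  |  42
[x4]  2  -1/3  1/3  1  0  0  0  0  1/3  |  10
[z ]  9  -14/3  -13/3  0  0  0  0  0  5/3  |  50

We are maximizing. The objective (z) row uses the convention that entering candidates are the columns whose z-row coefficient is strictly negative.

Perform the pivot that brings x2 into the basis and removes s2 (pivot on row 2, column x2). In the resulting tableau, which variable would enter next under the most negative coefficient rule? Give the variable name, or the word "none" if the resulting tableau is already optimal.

Pivot element 16/3. New z-row = old z-row − (-14/3)·(row 2/(16/3)).
Updated z-row coefficients: x1: 79/8, x2: 0, x3: -37/8, x4: 0, s1: 0, s2: 7/8, s3: 0, s4: 0, s5: 11/8.
The most negative is -37/8 in column x3, so x3 would enter next.

x3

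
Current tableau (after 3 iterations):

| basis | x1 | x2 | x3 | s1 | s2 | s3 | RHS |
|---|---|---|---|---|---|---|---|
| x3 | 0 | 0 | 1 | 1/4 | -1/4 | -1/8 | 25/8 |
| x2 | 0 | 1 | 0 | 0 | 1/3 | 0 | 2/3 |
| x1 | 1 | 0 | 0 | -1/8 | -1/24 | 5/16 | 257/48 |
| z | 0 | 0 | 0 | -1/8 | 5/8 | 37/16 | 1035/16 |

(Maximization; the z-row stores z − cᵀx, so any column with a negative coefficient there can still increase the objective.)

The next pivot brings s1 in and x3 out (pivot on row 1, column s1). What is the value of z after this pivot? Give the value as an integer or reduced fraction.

Minimum ratio for s1: (25/8)/(1/4) = 25/2.
z changes by −(z-row coeff of s1)·ratio = −(-1/8)·(25/2) = 25/16.
New z = 1035/16 + (25/16) = 265/4.

265/4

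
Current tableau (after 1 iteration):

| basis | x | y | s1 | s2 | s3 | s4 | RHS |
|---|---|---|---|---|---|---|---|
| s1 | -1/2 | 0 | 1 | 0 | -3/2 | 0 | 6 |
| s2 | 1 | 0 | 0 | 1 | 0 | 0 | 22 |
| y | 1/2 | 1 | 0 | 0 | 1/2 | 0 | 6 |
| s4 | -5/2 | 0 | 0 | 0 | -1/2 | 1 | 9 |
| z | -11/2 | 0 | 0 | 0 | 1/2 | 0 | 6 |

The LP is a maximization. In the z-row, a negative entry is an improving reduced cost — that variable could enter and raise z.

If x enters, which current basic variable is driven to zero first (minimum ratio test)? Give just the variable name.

Ratios: row 1 (s1): entry -1/2 ≤ 0, skip; row 2 (s2): 22/1 = 22; row 3 (y): 6/(1/2) = 12; row 4 (s4): entry -5/2 ≤ 0, skip.
Minimum ratio 12 is in the y row, so y leaves.

y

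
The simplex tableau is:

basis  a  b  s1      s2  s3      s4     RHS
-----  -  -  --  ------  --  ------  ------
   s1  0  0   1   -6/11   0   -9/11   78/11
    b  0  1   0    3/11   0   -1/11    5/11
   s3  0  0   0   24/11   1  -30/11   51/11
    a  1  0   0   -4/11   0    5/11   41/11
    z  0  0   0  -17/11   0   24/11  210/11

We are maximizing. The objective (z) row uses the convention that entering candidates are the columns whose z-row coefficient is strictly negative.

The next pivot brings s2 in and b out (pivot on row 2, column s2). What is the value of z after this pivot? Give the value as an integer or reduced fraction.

Minimum ratio for s2: (5/11)/(3/11) = 5/3.
z changes by −(z-row coeff of s2)·ratio = −(-17/11)·(5/3) = 85/33.
New z = 210/11 + (85/33) = 65/3.

65/3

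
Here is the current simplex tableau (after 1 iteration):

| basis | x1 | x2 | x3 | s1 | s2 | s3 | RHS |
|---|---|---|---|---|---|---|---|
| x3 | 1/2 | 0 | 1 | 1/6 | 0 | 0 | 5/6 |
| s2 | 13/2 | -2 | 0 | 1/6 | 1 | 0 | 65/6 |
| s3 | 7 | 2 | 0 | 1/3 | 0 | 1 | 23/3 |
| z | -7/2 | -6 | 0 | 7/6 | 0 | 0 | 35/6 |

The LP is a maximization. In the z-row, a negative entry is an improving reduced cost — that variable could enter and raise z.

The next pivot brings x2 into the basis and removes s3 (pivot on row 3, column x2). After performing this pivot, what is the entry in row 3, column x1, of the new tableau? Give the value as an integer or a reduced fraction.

7/2

Pivot element is row 3, column x2: 2.
Normalize row 3: new (row 3, x1) = 7/2 = 7/2.
Row 3 is the pivot row, so the entry is 7/2.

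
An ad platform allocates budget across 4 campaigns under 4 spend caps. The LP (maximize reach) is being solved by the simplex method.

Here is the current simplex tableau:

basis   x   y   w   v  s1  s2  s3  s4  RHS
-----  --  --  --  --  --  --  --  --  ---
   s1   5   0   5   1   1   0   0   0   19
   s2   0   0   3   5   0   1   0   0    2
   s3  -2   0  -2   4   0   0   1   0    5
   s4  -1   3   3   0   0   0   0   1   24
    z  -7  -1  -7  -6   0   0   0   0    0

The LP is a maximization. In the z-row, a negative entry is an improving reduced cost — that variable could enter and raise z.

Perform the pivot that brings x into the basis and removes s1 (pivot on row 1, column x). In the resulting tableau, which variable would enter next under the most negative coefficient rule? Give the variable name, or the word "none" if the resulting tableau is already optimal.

Pivot element 5. New z-row = old z-row − (-7)·(row 1/5).
Updated z-row coefficients: x: 0, y: -1, w: 0, v: -23/5, s1: 7/5, s2: 0, s3: 0, s4: 0.
The most negative is -23/5 in column v, so v would enter next.

v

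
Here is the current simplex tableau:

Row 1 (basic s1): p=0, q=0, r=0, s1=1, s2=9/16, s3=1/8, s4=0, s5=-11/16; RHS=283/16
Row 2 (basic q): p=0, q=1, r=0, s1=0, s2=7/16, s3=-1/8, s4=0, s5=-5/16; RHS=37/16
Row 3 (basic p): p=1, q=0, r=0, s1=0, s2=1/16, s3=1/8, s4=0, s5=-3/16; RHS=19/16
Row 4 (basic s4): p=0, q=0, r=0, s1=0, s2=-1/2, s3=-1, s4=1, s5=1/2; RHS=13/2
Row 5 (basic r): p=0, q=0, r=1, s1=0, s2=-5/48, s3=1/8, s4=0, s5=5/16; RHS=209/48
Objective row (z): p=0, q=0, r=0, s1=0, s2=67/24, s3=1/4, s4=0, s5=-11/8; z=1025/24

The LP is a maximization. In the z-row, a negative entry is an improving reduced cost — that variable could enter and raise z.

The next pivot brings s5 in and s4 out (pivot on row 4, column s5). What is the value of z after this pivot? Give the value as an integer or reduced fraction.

727/12

Minimum ratio for s5: (13/2)/(1/2) = 13.
z changes by −(z-row coeff of s5)·ratio = −(-11/8)·13 = 143/8.
New z = 1025/24 + (143/8) = 727/12.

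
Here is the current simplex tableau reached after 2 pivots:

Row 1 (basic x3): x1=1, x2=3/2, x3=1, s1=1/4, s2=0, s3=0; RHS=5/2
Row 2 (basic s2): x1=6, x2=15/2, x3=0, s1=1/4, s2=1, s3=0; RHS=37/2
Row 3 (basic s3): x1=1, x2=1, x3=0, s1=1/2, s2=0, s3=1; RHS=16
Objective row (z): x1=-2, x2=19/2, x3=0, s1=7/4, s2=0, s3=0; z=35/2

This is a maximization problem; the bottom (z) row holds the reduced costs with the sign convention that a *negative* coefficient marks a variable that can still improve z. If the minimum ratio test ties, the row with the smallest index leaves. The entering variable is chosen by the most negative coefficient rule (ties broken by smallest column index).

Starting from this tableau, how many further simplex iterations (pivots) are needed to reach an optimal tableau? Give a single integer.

pivot: x1 in, x3 out → z = 45/2
No improving column remains; optimal.

1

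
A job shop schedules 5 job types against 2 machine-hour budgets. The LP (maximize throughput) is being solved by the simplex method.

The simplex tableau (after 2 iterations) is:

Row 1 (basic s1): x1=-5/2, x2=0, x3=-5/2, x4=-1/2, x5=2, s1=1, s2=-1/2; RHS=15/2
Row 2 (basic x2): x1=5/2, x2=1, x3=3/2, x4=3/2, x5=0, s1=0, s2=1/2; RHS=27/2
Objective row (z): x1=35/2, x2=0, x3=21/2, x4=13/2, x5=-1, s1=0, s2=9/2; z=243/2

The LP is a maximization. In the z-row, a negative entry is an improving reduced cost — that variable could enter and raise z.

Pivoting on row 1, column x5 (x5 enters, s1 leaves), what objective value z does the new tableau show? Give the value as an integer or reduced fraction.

501/4

Minimum ratio for x5: (15/2)/2 = 15/4.
z changes by −(z-row coeff of x5)·ratio = −(-1)·(15/4) = 15/4.
New z = 243/2 + (15/4) = 501/4.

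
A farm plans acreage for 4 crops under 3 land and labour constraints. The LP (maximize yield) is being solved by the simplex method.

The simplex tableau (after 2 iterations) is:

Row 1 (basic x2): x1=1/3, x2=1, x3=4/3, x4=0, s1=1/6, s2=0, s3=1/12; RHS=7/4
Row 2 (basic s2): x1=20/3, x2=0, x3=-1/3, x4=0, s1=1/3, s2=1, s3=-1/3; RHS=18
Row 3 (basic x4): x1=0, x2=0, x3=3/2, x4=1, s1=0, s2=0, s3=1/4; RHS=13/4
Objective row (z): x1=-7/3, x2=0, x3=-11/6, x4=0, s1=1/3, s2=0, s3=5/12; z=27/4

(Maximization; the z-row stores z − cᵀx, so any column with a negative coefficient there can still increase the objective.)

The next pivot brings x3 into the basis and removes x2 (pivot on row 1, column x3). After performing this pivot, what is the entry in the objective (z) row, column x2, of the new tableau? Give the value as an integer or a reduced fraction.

11/8

Pivot element is row 1, column x3: 4/3.
Normalize row 1: new (row 1, x2) = 1/(4/3) = 3/4.
z-row ← z-row − (-11/6)·(new row 1): 0 − (-11/6)·(3/4) = 11/8.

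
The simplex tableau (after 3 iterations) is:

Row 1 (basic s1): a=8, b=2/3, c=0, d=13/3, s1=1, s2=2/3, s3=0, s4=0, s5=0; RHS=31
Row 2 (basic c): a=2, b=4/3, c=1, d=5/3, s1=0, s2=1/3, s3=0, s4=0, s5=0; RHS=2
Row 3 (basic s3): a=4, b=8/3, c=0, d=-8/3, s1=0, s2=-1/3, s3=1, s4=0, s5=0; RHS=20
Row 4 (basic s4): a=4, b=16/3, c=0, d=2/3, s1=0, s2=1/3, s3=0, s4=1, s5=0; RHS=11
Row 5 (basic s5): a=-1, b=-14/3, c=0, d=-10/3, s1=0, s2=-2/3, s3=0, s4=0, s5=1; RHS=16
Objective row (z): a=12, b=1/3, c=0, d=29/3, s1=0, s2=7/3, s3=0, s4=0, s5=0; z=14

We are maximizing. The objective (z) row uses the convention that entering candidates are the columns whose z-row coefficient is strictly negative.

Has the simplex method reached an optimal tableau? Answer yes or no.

yes

No objective-row coefficient is strictly negative, so no entering variable exists; the tableau is optimal.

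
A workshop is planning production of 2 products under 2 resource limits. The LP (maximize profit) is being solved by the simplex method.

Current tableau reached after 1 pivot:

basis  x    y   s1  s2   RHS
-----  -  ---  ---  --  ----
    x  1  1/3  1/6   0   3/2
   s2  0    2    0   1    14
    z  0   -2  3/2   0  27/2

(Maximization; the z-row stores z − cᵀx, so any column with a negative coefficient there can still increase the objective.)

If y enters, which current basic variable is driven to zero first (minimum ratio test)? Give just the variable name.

x

Ratios: row 1 (x): (3/2)/(1/3) = 9/2; row 2 (s2): 14/2 = 7.
Minimum ratio 9/2 is in the x row, so x leaves.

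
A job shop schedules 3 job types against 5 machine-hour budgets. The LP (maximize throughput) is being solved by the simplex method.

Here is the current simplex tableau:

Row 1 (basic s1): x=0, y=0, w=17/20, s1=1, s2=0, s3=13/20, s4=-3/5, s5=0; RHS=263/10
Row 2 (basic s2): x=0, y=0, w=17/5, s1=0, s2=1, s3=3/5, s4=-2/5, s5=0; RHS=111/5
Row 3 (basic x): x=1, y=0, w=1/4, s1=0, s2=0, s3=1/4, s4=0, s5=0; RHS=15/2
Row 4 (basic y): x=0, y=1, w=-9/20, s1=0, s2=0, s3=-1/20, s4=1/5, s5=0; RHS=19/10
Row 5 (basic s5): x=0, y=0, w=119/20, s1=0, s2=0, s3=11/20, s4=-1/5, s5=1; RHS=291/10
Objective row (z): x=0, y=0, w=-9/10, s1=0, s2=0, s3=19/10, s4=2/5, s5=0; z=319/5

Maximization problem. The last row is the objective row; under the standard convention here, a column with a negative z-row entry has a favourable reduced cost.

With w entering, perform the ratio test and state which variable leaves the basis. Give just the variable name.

s5

Ratios: row 1 (s1): (263/10)/(17/20) = 526/17; row 2 (s2): (111/5)/(17/5) = 111/17; row 3 (x): (15/2)/(1/4) = 30; row 4 (y): entry -9/20 ≤ 0, skip; row 5 (s5): (291/10)/(119/20) = 582/119.
Minimum ratio 582/119 is in the s5 row, so s5 leaves.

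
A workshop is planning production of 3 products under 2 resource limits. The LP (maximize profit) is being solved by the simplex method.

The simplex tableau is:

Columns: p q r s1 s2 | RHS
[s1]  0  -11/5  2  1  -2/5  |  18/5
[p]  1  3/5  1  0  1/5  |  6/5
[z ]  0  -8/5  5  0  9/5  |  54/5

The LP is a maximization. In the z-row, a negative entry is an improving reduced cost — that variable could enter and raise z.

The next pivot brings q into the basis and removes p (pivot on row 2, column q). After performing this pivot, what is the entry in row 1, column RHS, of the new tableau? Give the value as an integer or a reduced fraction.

Pivot element is row 2, column q: 3/5.
Normalize row 2: new (row 2, RHS) = (6/5)/(3/5) = 2.
row 1 ← row 1 − (-11/5)·(new row 2): 18/5 − (-11/5)·2 = 8.

8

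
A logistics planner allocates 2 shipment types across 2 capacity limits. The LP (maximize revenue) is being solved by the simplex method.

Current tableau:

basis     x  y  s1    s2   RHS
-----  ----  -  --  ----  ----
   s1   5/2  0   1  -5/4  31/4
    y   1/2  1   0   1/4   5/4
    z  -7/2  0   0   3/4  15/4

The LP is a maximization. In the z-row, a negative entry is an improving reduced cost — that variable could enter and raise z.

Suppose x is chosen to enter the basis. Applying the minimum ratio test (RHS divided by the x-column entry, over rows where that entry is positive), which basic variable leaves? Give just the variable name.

y

Ratios: row 1 (s1): (31/4)/(5/2) = 31/10; row 2 (y): (5/4)/(1/2) = 5/2.
Minimum ratio 5/2 is in the y row, so y leaves.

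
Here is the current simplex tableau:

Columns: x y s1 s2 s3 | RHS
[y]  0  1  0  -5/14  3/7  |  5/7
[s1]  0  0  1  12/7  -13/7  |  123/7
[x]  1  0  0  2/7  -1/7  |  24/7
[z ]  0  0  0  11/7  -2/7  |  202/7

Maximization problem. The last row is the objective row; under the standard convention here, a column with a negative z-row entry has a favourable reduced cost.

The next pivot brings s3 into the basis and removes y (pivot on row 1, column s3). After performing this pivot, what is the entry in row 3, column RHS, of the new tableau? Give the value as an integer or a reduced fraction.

11/3

Pivot element is row 1, column s3: 3/7.
Normalize row 1: new (row 1, RHS) = (5/7)/(3/7) = 5/3.
row 3 ← row 3 − (-1/7)·(new row 1): 24/7 − (-1/7)·(5/3) = 11/3.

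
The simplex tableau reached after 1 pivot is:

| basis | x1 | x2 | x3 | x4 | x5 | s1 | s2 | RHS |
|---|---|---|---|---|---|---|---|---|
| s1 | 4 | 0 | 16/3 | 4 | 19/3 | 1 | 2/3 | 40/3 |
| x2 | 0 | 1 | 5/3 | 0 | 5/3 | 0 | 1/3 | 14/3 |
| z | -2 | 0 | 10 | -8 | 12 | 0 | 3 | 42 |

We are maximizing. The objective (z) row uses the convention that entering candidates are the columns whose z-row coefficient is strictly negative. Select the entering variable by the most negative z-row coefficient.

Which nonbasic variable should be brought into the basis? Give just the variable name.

Objective-row coefficients: x1: -2, x2: 0, x3: 10, x4: -8, x5: 12, s1: 0, s2: 3.
The most negative is -8 in column x4, so x4 enters.

x4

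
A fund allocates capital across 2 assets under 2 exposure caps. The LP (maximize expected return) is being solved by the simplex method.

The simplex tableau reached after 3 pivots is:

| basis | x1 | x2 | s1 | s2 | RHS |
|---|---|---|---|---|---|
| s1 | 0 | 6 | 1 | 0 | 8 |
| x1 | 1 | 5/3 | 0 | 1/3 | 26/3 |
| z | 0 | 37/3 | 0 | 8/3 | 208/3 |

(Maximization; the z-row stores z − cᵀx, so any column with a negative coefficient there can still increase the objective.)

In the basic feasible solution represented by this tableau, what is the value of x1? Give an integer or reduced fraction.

x1 is basic (row 2); its value is the RHS of that row: 26/3.

26/3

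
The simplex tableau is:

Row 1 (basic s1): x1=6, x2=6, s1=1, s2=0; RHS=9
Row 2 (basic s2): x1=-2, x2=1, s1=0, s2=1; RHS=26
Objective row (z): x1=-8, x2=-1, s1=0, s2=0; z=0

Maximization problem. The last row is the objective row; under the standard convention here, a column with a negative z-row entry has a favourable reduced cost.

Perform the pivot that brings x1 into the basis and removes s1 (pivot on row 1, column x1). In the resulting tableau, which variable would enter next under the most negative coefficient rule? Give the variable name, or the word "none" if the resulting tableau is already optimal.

none

Pivot element 6. New z-row = old z-row − (-8)·(row 1/6).
Updated z-row coefficients: x1: 0, x2: 7, s1: 4/3, s2: 0.
No coefficient is strictly negative; the tableau after this pivot is optimal.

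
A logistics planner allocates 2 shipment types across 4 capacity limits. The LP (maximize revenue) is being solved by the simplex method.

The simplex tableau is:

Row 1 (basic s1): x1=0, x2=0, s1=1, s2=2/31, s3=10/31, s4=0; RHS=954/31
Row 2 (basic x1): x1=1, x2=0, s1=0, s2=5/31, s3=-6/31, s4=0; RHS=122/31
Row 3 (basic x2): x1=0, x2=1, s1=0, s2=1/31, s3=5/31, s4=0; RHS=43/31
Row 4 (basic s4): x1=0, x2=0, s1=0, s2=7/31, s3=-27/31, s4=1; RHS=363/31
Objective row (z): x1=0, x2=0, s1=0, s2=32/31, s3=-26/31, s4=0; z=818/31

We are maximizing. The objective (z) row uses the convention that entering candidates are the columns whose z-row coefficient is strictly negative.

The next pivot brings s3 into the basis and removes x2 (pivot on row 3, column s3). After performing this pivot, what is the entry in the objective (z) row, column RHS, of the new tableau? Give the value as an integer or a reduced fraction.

Pivot element is row 3, column s3: 5/31.
Normalize row 3: new (row 3, RHS) = (43/31)/(5/31) = 43/5.
z-row ← z-row − (-26/31)·(new row 3): 818/31 − (-26/31)·(43/5) = 168/5.

168/5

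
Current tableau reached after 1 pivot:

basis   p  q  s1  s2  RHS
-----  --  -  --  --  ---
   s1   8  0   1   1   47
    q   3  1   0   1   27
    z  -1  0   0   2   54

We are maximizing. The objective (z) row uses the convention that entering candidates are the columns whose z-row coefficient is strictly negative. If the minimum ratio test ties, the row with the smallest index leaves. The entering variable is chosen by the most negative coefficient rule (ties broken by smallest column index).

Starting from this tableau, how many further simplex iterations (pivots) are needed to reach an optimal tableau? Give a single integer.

1

pivot: p in, s1 out → z = 479/8
No improving column remains; optimal.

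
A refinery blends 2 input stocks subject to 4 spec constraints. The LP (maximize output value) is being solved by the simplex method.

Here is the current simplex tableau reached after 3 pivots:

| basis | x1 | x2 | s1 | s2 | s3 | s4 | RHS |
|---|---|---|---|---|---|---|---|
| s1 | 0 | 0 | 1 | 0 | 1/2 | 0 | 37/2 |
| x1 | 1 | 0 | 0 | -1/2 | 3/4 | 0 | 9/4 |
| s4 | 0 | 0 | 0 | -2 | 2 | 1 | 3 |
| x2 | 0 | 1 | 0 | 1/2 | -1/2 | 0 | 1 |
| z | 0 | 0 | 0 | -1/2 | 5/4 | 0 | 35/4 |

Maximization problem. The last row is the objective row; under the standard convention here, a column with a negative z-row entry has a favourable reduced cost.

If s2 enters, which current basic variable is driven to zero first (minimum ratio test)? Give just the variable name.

x2

Ratios: row 1 (s1): entry 0 ≤ 0, skip; row 2 (x1): entry -1/2 ≤ 0, skip; row 3 (s4): entry -2 ≤ 0, skip; row 4 (x2): 1/(1/2) = 2.
Minimum ratio 2 is in the x2 row, so x2 leaves.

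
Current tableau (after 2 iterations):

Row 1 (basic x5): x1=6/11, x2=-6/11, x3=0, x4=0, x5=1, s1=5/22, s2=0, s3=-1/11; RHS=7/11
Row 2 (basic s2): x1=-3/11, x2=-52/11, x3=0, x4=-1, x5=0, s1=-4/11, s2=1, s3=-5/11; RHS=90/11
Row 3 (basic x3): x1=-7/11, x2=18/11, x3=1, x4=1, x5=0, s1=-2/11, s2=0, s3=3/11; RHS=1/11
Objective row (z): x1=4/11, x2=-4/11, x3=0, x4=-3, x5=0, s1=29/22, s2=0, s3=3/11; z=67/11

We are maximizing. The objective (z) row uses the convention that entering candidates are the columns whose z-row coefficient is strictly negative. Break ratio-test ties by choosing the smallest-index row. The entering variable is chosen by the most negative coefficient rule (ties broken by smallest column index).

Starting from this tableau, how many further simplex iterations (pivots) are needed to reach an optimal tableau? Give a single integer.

2

pivot: x4 in, x3 out → z = 70/11
pivot: x1 in, x5 out → z = 49/6
No improving column remains; optimal.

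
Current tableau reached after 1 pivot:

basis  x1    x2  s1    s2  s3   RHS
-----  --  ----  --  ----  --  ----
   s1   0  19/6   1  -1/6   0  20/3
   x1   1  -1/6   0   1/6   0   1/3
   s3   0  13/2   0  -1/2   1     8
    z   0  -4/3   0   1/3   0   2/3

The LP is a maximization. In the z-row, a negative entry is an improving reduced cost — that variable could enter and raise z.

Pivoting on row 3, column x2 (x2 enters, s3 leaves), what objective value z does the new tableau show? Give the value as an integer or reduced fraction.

Minimum ratio for x2: 8/(13/2) = 16/13.
z changes by −(z-row coeff of x2)·ratio = −(-4/3)·(16/13) = 64/39.
New z = 2/3 + (64/39) = 30/13.

30/13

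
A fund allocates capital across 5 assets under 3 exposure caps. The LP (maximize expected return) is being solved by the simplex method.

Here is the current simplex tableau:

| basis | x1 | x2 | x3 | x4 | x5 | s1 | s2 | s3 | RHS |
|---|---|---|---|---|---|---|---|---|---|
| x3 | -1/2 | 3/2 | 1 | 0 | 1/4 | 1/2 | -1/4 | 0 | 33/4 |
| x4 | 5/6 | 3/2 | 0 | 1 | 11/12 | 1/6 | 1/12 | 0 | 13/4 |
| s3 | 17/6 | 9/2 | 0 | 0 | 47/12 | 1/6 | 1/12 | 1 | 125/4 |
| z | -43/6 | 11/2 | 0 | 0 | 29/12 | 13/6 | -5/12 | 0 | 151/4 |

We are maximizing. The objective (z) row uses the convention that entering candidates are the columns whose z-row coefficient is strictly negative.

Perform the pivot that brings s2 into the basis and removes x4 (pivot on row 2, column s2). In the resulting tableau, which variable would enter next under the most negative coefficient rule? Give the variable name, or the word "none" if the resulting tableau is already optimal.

Pivot element 1/12. New z-row = old z-row − (-5/12)·(row 2/(1/12)).
Updated z-row coefficients: x1: -3, x2: 13, x3: 0, x4: 5, x5: 7, s1: 3, s2: 0, s3: 0.
The most negative is -3 in column x1, so x1 would enter next.

x1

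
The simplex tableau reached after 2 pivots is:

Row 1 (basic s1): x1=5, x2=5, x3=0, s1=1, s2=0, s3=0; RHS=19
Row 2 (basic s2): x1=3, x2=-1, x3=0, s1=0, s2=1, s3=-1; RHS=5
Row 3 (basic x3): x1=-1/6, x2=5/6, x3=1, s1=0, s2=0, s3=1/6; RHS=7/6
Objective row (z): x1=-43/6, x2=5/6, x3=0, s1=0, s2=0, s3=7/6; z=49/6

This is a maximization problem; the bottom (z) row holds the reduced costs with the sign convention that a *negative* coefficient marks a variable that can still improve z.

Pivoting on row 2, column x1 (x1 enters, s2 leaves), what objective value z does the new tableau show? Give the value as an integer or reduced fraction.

181/9

Minimum ratio for x1: 5/3 = 5/3.
z changes by −(z-row coeff of x1)·ratio = −(-43/6)·(5/3) = 215/18.
New z = 49/6 + (215/18) = 181/9.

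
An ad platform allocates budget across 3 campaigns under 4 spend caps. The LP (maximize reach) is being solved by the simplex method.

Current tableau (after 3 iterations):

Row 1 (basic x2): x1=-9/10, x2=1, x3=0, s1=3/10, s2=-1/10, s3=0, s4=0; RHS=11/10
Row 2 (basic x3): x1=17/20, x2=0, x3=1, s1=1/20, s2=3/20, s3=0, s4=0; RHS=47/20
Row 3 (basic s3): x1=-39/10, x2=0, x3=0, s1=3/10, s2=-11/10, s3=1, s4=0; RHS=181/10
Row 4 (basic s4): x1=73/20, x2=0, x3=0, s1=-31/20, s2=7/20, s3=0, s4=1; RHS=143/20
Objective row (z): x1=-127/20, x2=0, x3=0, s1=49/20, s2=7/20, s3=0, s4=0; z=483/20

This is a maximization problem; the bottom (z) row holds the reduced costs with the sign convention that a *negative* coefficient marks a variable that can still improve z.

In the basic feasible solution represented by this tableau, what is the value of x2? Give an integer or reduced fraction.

11/10

x2 is basic (row 1); its value is the RHS of that row: 11/10.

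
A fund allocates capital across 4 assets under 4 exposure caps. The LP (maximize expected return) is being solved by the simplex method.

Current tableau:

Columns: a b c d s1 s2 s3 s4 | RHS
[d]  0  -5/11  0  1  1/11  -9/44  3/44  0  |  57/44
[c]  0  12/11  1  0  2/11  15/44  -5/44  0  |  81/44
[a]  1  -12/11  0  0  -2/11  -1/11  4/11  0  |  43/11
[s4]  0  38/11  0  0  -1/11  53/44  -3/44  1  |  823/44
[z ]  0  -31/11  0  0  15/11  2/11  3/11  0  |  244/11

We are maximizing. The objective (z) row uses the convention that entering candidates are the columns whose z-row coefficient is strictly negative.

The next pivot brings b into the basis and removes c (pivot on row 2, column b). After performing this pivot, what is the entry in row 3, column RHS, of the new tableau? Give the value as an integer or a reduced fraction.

Pivot element is row 2, column b: 12/11.
Normalize row 2: new (row 2, RHS) = (81/44)/(12/11) = 27/16.
row 3 ← row 3 − (-12/11)·(new row 2): 43/11 − (-12/11)·(27/16) = 23/4.

23/4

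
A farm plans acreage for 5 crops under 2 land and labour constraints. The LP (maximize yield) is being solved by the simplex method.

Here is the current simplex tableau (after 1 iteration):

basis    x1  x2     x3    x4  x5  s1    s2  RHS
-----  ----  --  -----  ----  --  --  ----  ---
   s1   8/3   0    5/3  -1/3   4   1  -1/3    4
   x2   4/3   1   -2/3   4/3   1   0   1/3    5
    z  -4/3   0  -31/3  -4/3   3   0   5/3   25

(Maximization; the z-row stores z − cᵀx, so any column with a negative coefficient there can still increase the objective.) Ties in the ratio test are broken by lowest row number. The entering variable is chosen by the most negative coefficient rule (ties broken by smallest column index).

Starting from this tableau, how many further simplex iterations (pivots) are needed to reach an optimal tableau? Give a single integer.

pivot: x3 in, s1 out → z = 249/5
pivot: x4 in, x2 out → z = 137/2
No improving column remains; optimal.

2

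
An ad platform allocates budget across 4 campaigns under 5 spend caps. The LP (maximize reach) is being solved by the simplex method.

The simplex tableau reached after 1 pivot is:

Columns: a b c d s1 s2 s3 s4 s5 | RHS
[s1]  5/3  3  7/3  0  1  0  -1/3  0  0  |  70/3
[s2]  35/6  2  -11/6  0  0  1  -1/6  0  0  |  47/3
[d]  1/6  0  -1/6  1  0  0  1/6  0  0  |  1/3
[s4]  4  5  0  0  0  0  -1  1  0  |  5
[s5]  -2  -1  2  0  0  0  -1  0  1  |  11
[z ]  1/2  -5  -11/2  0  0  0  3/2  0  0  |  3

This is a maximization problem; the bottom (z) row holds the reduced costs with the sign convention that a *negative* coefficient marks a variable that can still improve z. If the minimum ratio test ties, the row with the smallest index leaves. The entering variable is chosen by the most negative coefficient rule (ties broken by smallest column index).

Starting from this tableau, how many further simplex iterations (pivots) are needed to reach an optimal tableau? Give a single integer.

3

pivot: c in, s5 out → z = 133/4
pivot: b in, s4 out → z = 41
pivot: s3 in, s1 out → z = 1291/25
No improving column remains; optimal.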